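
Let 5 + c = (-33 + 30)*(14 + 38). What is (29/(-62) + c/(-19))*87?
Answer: 820497/1178 ≈ 696.52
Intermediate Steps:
c = -161 (c = -5 + (-33 + 30)*(14 + 38) = -5 - 3*52 = -5 - 156 = -161)
(29/(-62) + c/(-19))*87 = (29/(-62) - 161/(-19))*87 = (29*(-1/62) - 161*(-1/19))*87 = (-29/62 + 161/19)*87 = (9431/1178)*87 = 820497/1178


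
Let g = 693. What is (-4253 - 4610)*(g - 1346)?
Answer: 5787539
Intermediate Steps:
(-4253 - 4610)*(g - 1346) = (-4253 - 4610)*(693 - 1346) = -8863*(-653) = 5787539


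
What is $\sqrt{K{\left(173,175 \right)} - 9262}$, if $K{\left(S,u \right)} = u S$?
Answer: $\sqrt{21013} \approx 144.96$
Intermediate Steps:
$K{\left(S,u \right)} = S u$
$\sqrt{K{\left(173,175 \right)} - 9262} = \sqrt{173 \cdot 175 - 9262} = \sqrt{30275 - 9262} = \sqrt{21013}$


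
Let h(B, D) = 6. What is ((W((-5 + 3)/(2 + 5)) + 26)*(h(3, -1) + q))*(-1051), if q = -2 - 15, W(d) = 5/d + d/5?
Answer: 6832551/70 ≈ 97608.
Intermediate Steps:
W(d) = 5/d + d/5 (W(d) = 5/d + d*(⅕) = 5/d + d/5)
q = -17
((W((-5 + 3)/(2 + 5)) + 26)*(h(3, -1) + q))*(-1051) = (((5/(((-5 + 3)/(2 + 5))) + ((-5 + 3)/(2 + 5))/5) + 26)*(6 - 17))*(-1051) = (((5/((-2/7)) + (-2/7)/5) + 26)*(-11))*(-1051) = (((5/((-2*⅐)) + (-2*⅐)/5) + 26)*(-11))*(-1051) = (((5/(-2/7) + (⅕)*(-2/7)) + 26)*(-11))*(-1051) = (((5*(-7/2) - 2/35) + 26)*(-11))*(-1051) = (((-35/2 - 2/35) + 26)*(-11))*(-1051) = ((-1229/70 + 26)*(-11))*(-1051) = ((591/70)*(-11))*(-1051) = -6501/70*(-1051) = 6832551/70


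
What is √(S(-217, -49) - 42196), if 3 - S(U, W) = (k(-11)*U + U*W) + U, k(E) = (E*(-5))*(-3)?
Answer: I*√88414 ≈ 297.34*I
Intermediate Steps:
k(E) = 15*E (k(E) = -5*E*(-3) = 15*E)
S(U, W) = 3 + 164*U - U*W (S(U, W) = 3 - (((15*(-11))*U + U*W) + U) = 3 - ((-165*U + U*W) + U) = 3 - (-164*U + U*W) = 3 + (164*U - U*W) = 3 + 164*U - U*W)
√(S(-217, -49) - 42196) = √((3 + 164*(-217) - 1*(-217)*(-49)) - 42196) = √((3 - 35588 - 10633) - 42196) = √(-46218 - 42196) = √(-88414) = I*√88414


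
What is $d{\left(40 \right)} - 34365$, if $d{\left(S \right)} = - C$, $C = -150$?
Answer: $-34215$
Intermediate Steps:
$d{\left(S \right)} = 150$ ($d{\left(S \right)} = \left(-1\right) \left(-150\right) = 150$)
$d{\left(40 \right)} - 34365 = 150 - 34365 = -34215$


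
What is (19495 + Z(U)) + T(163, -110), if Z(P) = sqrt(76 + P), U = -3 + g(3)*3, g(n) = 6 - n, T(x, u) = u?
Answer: 19385 + sqrt(82) ≈ 19394.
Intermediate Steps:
U = 6 (U = -3 + (6 - 1*3)*3 = -3 + (6 - 3)*3 = -3 + 3*3 = -3 + 9 = 6)
(19495 + Z(U)) + T(163, -110) = (19495 + sqrt(76 + 6)) - 110 = (19495 + sqrt(82)) - 110 = 19385 + sqrt(82)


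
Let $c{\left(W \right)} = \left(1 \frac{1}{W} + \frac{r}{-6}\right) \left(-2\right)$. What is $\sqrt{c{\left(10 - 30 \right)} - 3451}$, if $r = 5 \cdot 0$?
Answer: $\frac{i \sqrt{345090}}{10} \approx 58.744 i$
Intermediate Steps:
$r = 0$
$c{\left(W \right)} = - \frac{2}{W}$ ($c{\left(W \right)} = \left(1 \frac{1}{W} + \frac{0}{-6}\right) \left(-2\right) = \left(\frac{1}{W} + 0 \left(- \frac{1}{6}\right)\right) \left(-2\right) = \left(\frac{1}{W} + 0\right) \left(-2\right) = \frac{1}{W} \left(-2\right) = - \frac{2}{W}$)
$\sqrt{c{\left(10 - 30 \right)} - 3451} = \sqrt{- \frac{2}{10 - 30} - 3451} = \sqrt{- \frac{2}{-20} - 3451} = \sqrt{\left(-2\right) \left(- \frac{1}{20}\right) - 3451} = \sqrt{\frac{1}{10} - 3451} = \sqrt{- \frac{34509}{10}} = \frac{i \sqrt{345090}}{10}$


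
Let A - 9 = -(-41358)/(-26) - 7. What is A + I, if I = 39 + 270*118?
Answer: 394034/13 ≈ 30310.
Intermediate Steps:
I = 31899 (I = 39 + 31860 = 31899)
A = -20653/13 (A = 9 + (-(-41358)/(-26) - 7) = 9 + (-(-41358)*(-1)/26 - 7) = 9 + (-339*61/13 - 7) = 9 + (-20679/13 - 7) = 9 - 20770/13 = -20653/13 ≈ -1588.7)
A + I = -20653/13 + 31899 = 394034/13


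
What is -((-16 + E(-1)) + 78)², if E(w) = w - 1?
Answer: -3600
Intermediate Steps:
E(w) = -1 + w
-((-16 + E(-1)) + 78)² = -((-16 + (-1 - 1)) + 78)² = -((-16 - 2) + 78)² = -(-18 + 78)² = -1*60² = -1*3600 = -3600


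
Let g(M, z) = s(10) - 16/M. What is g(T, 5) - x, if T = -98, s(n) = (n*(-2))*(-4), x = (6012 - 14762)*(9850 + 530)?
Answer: 4450428928/49 ≈ 9.0825e+7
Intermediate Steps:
x = -90825000 (x = -8750*10380 = -90825000)
s(n) = 8*n (s(n) = -2*n*(-4) = 8*n)
g(M, z) = 80 - 16/M (g(M, z) = 8*10 - 16/M = 80 - 16/M)
g(T, 5) - x = (80 - 16/(-98)) - 1*(-90825000) = (80 - 16*(-1/98)) + 90825000 = (80 + 8/49) + 90825000 = 3928/49 + 90825000 = 4450428928/49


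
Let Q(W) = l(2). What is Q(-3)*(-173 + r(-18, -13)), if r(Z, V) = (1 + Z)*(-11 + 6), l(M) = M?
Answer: -176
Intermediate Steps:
r(Z, V) = -5 - 5*Z (r(Z, V) = (1 + Z)*(-5) = -5 - 5*Z)
Q(W) = 2
Q(-3)*(-173 + r(-18, -13)) = 2*(-173 + (-5 - 5*(-18))) = 2*(-173 + (-5 + 90)) = 2*(-173 + 85) = 2*(-88) = -176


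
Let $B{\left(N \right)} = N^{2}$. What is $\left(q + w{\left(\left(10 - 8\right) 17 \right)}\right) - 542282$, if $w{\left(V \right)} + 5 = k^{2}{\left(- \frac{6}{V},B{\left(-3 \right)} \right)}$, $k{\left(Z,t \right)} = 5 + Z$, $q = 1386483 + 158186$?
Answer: $\frac{289695122}{289} \approx 1.0024 \cdot 10^{6}$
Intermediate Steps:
$q = 1544669$
$w{\left(V \right)} = -5 + \left(5 - \frac{6}{V}\right)^{2}$
$\left(q + w{\left(\left(10 - 8\right) 17 \right)}\right) - 542282 = \left(1544669 + \left(20 - \frac{60}{\left(10 - 8\right) 17} + \frac{36}{289 \left(10 - 8\right)^{2}}\right)\right) - 542282 = \left(1544669 + \left(20 - \frac{60}{2 \cdot 17} + \frac{36}{1156}\right)\right) - 542282 = \left(1544669 + \left(20 - \frac{60}{34} + \frac{36}{1156}\right)\right) - 542282 = \left(1544669 + \left(20 - \frac{30}{17} + 36 \cdot \frac{1}{1156}\right)\right) - 542282 = \left(1544669 + \left(20 - \frac{30}{17} + \frac{9}{289}\right)\right) - 542282 = \left(1544669 + \frac{5279}{289}\right) - 542282 = \frac{446414620}{289} - 542282 = \frac{289695122}{289}$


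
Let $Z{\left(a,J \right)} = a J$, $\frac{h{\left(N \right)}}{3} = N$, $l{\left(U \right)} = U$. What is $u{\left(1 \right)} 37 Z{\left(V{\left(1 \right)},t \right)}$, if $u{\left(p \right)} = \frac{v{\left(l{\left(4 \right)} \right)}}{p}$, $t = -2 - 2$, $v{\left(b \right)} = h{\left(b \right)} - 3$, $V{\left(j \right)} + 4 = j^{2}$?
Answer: $3996$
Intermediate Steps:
$h{\left(N \right)} = 3 N$
$V{\left(j \right)} = -4 + j^{2}$
$v{\left(b \right)} = -3 + 3 b$ ($v{\left(b \right)} = 3 b - 3 = -3 + 3 b$)
$t = -4$ ($t = -2 - 2 = -4$)
$u{\left(p \right)} = \frac{9}{p}$ ($u{\left(p \right)} = \frac{-3 + 3 \cdot 4}{p} = \frac{-3 + 12}{p} = \frac{9}{p}$)
$Z{\left(a,J \right)} = J a$
$u{\left(1 \right)} 37 Z{\left(V{\left(1 \right)},t \right)} = \frac{9}{1} \cdot 37 \left(- 4 \left(-4 + 1^{2}\right)\right) = 9 \cdot 1 \cdot 37 \left(- 4 \left(-4 + 1\right)\right) = 9 \cdot 37 \left(\left(-4\right) \left(-3\right)\right) = 333 \cdot 12 = 3996$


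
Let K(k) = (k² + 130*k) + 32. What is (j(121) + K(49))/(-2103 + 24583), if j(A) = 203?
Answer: 4503/11240 ≈ 0.40062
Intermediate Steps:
K(k) = 32 + k² + 130*k
(j(121) + K(49))/(-2103 + 24583) = (203 + (32 + 49² + 130*49))/(-2103 + 24583) = (203 + (32 + 2401 + 6370))/22480 = (203 + 8803)*(1/22480) = 9006*(1/22480) = 4503/11240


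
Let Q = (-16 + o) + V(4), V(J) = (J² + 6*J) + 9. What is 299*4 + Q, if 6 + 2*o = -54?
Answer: 1199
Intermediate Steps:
o = -30 (o = -3 + (½)*(-54) = -3 - 27 = -30)
V(J) = 9 + J² + 6*J
Q = 3 (Q = (-16 - 30) + (9 + 4² + 6*4) = -46 + (9 + 16 + 24) = -46 + 49 = 3)
299*4 + Q = 299*4 + 3 = 1196 + 3 = 1199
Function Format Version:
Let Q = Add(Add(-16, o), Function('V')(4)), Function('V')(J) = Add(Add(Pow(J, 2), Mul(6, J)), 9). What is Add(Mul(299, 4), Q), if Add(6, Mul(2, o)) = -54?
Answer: 1199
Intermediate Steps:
o = -30 (o = Add(-3, Mul(Rational(1, 2), -54)) = Add(-3, -27) = -30)
Function('V')(J) = Add(9, Pow(J, 2), Mul(6, J))
Q = 3 (Q = Add(Add(-16, -30), Add(9, Pow(4, 2), Mul(6, 4))) = Add(-46, Add(9, 16, 24)) = Add(-46, 49) = 3)
Add(Mul(299, 4), Q) = Add(Mul(299, 4), 3) = Add(1196, 3) = 1199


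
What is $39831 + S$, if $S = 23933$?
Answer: $63764$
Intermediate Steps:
$39831 + S = 39831 + 23933 = 63764$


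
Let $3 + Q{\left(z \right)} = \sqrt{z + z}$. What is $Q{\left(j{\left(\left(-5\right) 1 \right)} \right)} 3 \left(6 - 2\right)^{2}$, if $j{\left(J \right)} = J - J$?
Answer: $-144$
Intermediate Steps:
$j{\left(J \right)} = 0$
$Q{\left(z \right)} = -3 + \sqrt{2} \sqrt{z}$ ($Q{\left(z \right)} = -3 + \sqrt{z + z} = -3 + \sqrt{2 z} = -3 + \sqrt{2} \sqrt{z}$)
$Q{\left(j{\left(\left(-5\right) 1 \right)} \right)} 3 \left(6 - 2\right)^{2} = \left(-3 + \sqrt{2} \sqrt{0}\right) 3 \left(6 - 2\right)^{2} = \left(-3 + \sqrt{2} \cdot 0\right) 3 \cdot 4^{2} = \left(-3 + 0\right) 3 \cdot 16 = \left(-3\right) 48 = -144$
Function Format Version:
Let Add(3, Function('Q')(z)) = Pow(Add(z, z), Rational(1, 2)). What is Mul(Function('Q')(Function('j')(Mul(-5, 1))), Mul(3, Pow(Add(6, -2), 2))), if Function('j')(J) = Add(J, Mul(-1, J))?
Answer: -144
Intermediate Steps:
Function('j')(J) = 0
Function('Q')(z) = Add(-3, Mul(Pow(2, Rational(1, 2)), Pow(z, Rational(1, 2)))) (Function('Q')(z) = Add(-3, Pow(Add(z, z), Rational(1, 2))) = Add(-3, Pow(Mul(2, z), Rational(1, 2))) = Add(-3, Mul(Pow(2, Rational(1, 2)), Pow(z, Rational(1, 2)))))
Mul(Function('Q')(Function('j')(Mul(-5, 1))), Mul(3, Pow(Add(6, -2), 2))) = Mul(Add(-3, Mul(Pow(2, Rational(1, 2)), Pow(0, Rational(1, 2)))), Mul(3, Pow(Add(6, -2), 2))) = Mul(Add(-3, Mul(Pow(2, Rational(1, 2)), 0)), Mul(3, Pow(4, 2))) = Mul(Add(-3, 0), Mul(3, 16)) = Mul(-3, 48) = -144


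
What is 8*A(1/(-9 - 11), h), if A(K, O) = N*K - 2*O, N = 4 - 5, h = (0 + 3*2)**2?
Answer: -2878/5 ≈ -575.60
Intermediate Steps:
h = 36 (h = (0 + 6)**2 = 6**2 = 36)
N = -1
A(K, O) = -K - 2*O
8*A(1/(-9 - 11), h) = 8*(-1/(-9 - 11) - 2*36) = 8*(-1/(-20) - 72) = 8*(-1*(-1/20) - 72) = 8*(1/20 - 72) = 8*(-1439/20) = -2878/5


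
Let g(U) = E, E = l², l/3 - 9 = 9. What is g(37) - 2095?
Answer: 821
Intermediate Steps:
l = 54 (l = 27 + 3*9 = 27 + 27 = 54)
E = 2916 (E = 54² = 2916)
g(U) = 2916
g(37) - 2095 = 2916 - 2095 = 821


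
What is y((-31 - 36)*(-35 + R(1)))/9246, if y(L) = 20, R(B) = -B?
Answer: 10/4623 ≈ 0.0021631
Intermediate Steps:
y((-31 - 36)*(-35 + R(1)))/9246 = 20/9246 = 20*(1/9246) = 10/4623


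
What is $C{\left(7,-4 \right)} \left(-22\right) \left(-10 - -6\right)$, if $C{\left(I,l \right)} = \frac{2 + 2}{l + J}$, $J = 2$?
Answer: $-176$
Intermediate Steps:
$C{\left(I,l \right)} = \frac{4}{2 + l}$ ($C{\left(I,l \right)} = \frac{2 + 2}{l + 2} = \frac{4}{2 + l}$)
$C{\left(7,-4 \right)} \left(-22\right) \left(-10 - -6\right) = \frac{4}{2 - 4} \left(-22\right) \left(-10 - -6\right) = \frac{4}{-2} \left(-22\right) \left(-10 + 6\right) = 4 \left(- \frac{1}{2}\right) \left(-22\right) \left(-4\right) = \left(-2\right) \left(-22\right) \left(-4\right) = 44 \left(-4\right) = -176$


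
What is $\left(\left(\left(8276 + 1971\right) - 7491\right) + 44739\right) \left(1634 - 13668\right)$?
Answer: $-571554830$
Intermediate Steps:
$\left(\left(\left(8276 + 1971\right) - 7491\right) + 44739\right) \left(1634 - 13668\right) = \left(\left(10247 - 7491\right) + 44739\right) \left(-12034\right) = \left(2756 + 44739\right) \left(-12034\right) = 47495 \left(-12034\right) = -571554830$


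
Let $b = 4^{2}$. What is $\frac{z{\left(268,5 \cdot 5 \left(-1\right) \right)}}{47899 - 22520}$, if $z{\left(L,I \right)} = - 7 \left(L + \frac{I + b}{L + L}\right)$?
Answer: $- \frac{1005473}{13603144} \approx -0.073915$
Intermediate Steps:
$b = 16$
$z{\left(L,I \right)} = - 7 L - \frac{7 \left(16 + I\right)}{2 L}$ ($z{\left(L,I \right)} = - 7 \left(L + \frac{I + 16}{L + L}\right) = - 7 \left(L + \frac{16 + I}{2 L}\right) = - 7 L - \frac{7 \left(16 + I\right)}{2 L}$)
$\frac{z{\left(268,5 \cdot 5 \left(-1\right) \right)}}{47899 - 22520} = \frac{\frac{7}{2} \cdot \frac{1}{268} \left(-16 - 5 \cdot 5 \left(-1\right) - 2 \cdot 268^{2}\right)}{47899 - 22520} = \frac{\frac{7}{2} \cdot \frac{1}{268} \left(-16 - 25 \left(-1\right) - 143648\right)}{47899 - 22520} = \frac{\frac{7}{2} \cdot \frac{1}{268} \left(-16 - -25 - 143648\right)}{25379} = \frac{7}{2} \cdot \frac{1}{268} \left(-16 + 25 - 143648\right) \frac{1}{25379} = \frac{7}{2} \cdot \frac{1}{268} \left(-143639\right) \frac{1}{25379} = \left(- \frac{1005473}{536}\right) \frac{1}{25379} = - \frac{1005473}{13603144}$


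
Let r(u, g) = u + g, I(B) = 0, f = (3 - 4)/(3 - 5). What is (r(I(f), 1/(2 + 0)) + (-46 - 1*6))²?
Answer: 10609/4 ≈ 2652.3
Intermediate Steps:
f = ½ (f = -1/(-2) = -1*(-½) = ½ ≈ 0.50000)
r(u, g) = g + u
(r(I(f), 1/(2 + 0)) + (-46 - 1*6))² = ((1/(2 + 0) + 0) + (-46 - 1*6))² = ((1/2 + 0) + (-46 - 6))² = ((½ + 0) - 52)² = (½ - 52)² = (-103/2)² = 10609/4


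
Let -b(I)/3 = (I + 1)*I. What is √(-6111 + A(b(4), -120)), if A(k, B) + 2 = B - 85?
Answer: 9*I*√78 ≈ 79.486*I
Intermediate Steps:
b(I) = -3*I*(1 + I) (b(I) = -3*(I + 1)*I = -3*(1 + I)*I = -3*I*(1 + I))
A(k, B) = -87 + B (A(k, B) = -2 + (B - 85) = -2 + (-85 + B) = -87 + B)
√(-6111 + A(b(4), -120)) = √(-6111 + (-87 - 120)) = √(-6111 - 207) = √(-6318) = 9*I*√78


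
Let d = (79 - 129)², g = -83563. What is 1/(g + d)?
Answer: -1/81063 ≈ -1.2336e-5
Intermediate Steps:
d = 2500 (d = (-50)² = 2500)
1/(g + d) = 1/(-83563 + 2500) = 1/(-81063) = -1/81063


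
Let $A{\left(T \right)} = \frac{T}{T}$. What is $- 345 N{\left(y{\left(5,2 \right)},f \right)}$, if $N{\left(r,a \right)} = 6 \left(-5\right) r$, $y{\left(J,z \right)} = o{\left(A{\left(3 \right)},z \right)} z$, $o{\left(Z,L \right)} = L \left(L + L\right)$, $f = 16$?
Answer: $165600$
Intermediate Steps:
$A{\left(T \right)} = 1$
$o{\left(Z,L \right)} = 2 L^{2}$ ($o{\left(Z,L \right)} = L 2 L = 2 L^{2}$)
$y{\left(J,z \right)} = 2 z^{3}$ ($y{\left(J,z \right)} = 2 z^{2} z = 2 z^{3}$)
$N{\left(r,a \right)} = - 30 r$
$- 345 N{\left(y{\left(5,2 \right)},f \right)} = - 345 \left(- 30 \cdot 2 \cdot 2^{3}\right) = - 345 \left(- 30 \cdot 2 \cdot 8\right) = - 345 \left(\left(-30\right) 16\right) = \left(-345\right) \left(-480\right) = 165600$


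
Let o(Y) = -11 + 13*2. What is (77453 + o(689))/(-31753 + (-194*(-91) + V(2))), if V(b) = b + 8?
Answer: -77468/14089 ≈ -5.4985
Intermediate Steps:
V(b) = 8 + b
o(Y) = 15 (o(Y) = -11 + 26 = 15)
(77453 + o(689))/(-31753 + (-194*(-91) + V(2))) = (77453 + 15)/(-31753 + (-194*(-91) + (8 + 2))) = 77468/(-31753 + (17654 + 10)) = 77468/(-31753 + 17664) = 77468/(-14089) = 77468*(-1/14089) = -77468/14089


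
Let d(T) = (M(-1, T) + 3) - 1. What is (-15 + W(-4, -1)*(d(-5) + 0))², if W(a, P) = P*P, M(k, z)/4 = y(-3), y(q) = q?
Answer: 625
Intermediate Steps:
M(k, z) = -12 (M(k, z) = 4*(-3) = -12)
d(T) = -10 (d(T) = (-12 + 3) - 1 = -9 - 1 = -10)
W(a, P) = P²
(-15 + W(-4, -1)*(d(-5) + 0))² = (-15 + (-1)²*(-10 + 0))² = (-15 + 1*(-10))² = (-15 - 10)² = (-25)² = 625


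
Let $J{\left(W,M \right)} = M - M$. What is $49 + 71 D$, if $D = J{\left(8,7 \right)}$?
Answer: $49$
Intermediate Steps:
$J{\left(W,M \right)} = 0$
$D = 0$
$49 + 71 D = 49 + 71 \cdot 0 = 49 + 0 = 49$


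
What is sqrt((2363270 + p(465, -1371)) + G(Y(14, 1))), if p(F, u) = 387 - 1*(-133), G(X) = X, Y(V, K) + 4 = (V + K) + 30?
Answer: sqrt(2363831) ≈ 1537.5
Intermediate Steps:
Y(V, K) = 26 + K + V (Y(V, K) = -4 + ((V + K) + 30) = -4 + ((K + V) + 30) = -4 + (30 + K + V) = 26 + K + V)
p(F, u) = 520 (p(F, u) = 387 + 133 = 520)
sqrt((2363270 + p(465, -1371)) + G(Y(14, 1))) = sqrt((2363270 + 520) + (26 + 1 + 14)) = sqrt(2363790 + 41) = sqrt(2363831)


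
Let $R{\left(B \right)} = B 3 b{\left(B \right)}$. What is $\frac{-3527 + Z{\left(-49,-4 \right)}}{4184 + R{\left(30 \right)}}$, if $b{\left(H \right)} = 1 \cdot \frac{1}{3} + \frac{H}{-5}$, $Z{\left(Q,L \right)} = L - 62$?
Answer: $- \frac{3593}{3674} \approx -0.97795$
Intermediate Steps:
$Z{\left(Q,L \right)} = -62 + L$
$b{\left(H \right)} = \frac{1}{3} - \frac{H}{5}$ ($b{\left(H \right)} = 1 \cdot \frac{1}{3} + H \left(- \frac{1}{5}\right) = \frac{1}{3} - \frac{H}{5}$)
$R{\left(B \right)} = 3 B \left(\frac{1}{3} - \frac{B}{5}\right)$ ($R{\left(B \right)} = B 3 \left(\frac{1}{3} - \frac{B}{5}\right) = 3 B \left(\frac{1}{3} - \frac{B}{5}\right)$)
$\frac{-3527 + Z{\left(-49,-4 \right)}}{4184 + R{\left(30 \right)}} = \frac{-3527 - 66}{4184 + \frac{1}{5} \cdot 30 \left(5 - 90\right)} = - \frac{3593}{4184 + \frac{1}{5} \cdot 30 \left(-85\right)} = - \frac{3593}{4184 - 510} = - \frac{3593}{3674}$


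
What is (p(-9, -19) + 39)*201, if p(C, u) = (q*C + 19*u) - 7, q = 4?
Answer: -73365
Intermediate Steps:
p(C, u) = -7 + 4*C + 19*u (p(C, u) = (4*C + 19*u) - 7 = -7 + 4*C + 19*u)
(p(-9, -19) + 39)*201 = ((-7 + 4*(-9) + 19*(-19)) + 39)*201 = ((-7 - 36 - 361) + 39)*201 = (-404 + 39)*201 = -365*201 = -73365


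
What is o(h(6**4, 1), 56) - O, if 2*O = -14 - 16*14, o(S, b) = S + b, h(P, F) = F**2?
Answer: 176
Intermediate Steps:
O = -119 (O = (-14 - 16*14)/2 = (-14 - 224)/2 = (1/2)*(-238) = -119)
o(h(6**4, 1), 56) - O = (1**2 + 56) - 1*(-119) = (1 + 56) + 119 = 57 + 119 = 176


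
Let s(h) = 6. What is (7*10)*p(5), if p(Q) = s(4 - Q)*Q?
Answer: 2100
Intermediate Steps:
p(Q) = 6*Q
(7*10)*p(5) = (7*10)*(6*5) = 70*30 = 2100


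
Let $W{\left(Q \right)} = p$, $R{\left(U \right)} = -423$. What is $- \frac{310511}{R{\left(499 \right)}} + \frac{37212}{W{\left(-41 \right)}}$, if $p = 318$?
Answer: $\frac{19080529}{22419} \approx 851.09$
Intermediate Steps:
$W{\left(Q \right)} = 318$
$- \frac{310511}{R{\left(499 \right)}} + \frac{37212}{W{\left(-41 \right)}} = - \frac{310511}{-423} + \frac{37212}{318} = \left(-310511\right) \left(- \frac{1}{423}\right) + 37212 \cdot \frac{1}{318} = \frac{310511}{423} + \frac{6202}{53} = \frac{19080529}{22419}$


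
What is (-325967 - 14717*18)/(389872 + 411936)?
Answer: -590873/801808 ≈ -0.73693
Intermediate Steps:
(-325967 - 14717*18)/(389872 + 411936) = (-325967 - 264906)/801808 = -590873*1/801808 = -590873/801808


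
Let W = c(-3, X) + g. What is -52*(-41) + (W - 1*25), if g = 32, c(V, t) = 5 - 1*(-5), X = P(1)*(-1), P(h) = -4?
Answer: 2149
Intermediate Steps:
X = 4 (X = -4*(-1) = 4)
c(V, t) = 10 (c(V, t) = 5 + 5 = 10)
W = 42 (W = 10 + 32 = 42)
-52*(-41) + (W - 1*25) = -52*(-41) + (42 - 1*25) = 2132 + (42 - 25) = 2132 + 17 = 2149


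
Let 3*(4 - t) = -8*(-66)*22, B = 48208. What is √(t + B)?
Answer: 2*√11085 ≈ 210.57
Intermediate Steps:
t = -3868 (t = 4 - (-8*(-66))*22/3 = 4 - 176*22 = 4 - ⅓*11616 = 4 - 3872 = -3868)
√(t + B) = √(-3868 + 48208) = √44340 = 2*√11085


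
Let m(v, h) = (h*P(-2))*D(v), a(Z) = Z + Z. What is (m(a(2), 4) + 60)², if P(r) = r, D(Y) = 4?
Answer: 784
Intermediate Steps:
a(Z) = 2*Z
m(v, h) = -8*h (m(v, h) = (h*(-2))*4 = -2*h*4 = -8*h)
(m(a(2), 4) + 60)² = (-8*4 + 60)² = (-32 + 60)² = 28² = 784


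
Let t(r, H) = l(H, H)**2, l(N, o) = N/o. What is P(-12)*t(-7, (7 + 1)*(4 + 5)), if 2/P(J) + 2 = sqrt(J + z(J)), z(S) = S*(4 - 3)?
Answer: -I/(I + sqrt(6)) ≈ -0.14286 - 0.34993*I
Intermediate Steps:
z(S) = S (z(S) = S*1 = S)
t(r, H) = 1 (t(r, H) = (H/H)**2 = 1**2 = 1)
P(J) = 2/(-2 + sqrt(2)*sqrt(J)) (P(J) = 2/(-2 + sqrt(J + J)) = 2/(-2 + sqrt(2*J)) = 2/(-2 + sqrt(2)*sqrt(J)))
P(-12)*t(-7, (7 + 1)*(4 + 5)) = (2/(-2 + sqrt(2)*sqrt(-12)))*1 = (2/(-2 + sqrt(2)*(2*I*sqrt(3))))*1 = (2/(-2 + 2*I*sqrt(6)))*1 = 2/(-2 + 2*I*sqrt(6))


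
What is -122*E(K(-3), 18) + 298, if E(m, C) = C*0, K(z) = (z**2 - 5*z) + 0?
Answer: 298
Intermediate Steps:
K(z) = z**2 - 5*z
E(m, C) = 0
-122*E(K(-3), 18) + 298 = -122*0 + 298 = 0 + 298 = 298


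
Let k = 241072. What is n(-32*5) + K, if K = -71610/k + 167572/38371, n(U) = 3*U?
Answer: -2201217105943/4625086856 ≈ -475.93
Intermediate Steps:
K = 18824584937/4625086856 (K = -71610/241072 + 167572/38371 = -71610*1/241072 + 167572*(1/38371) = -35805/120536 + 167572/38371 = 18824584937/4625086856 ≈ 4.0701)
n(-32*5) + K = 3*(-32*5) + 18824584937/4625086856 = 3*(-160) + 18824584937/4625086856 = -480 + 18824584937/4625086856 = -2201217105943/4625086856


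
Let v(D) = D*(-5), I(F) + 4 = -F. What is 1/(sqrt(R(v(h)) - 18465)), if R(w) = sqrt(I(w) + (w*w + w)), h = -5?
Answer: -I*sqrt(3)/(3*sqrt(6155 - sqrt(69))) ≈ -0.0073641*I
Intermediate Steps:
I(F) = -4 - F
v(D) = -5*D
R(w) = sqrt(-4 + w**2) (R(w) = sqrt((-4 - w) + (w*w + w)) = sqrt((-4 - w) + (w**2 + w)) = sqrt((-4 - w) + (w + w**2)) = sqrt(-4 + w**2))
1/(sqrt(R(v(h)) - 18465)) = 1/(sqrt(sqrt(-4 + (-5*(-5))**2) - 18465)) = 1/(sqrt(sqrt(-4 + 25**2) - 18465)) = 1/(sqrt(sqrt(-4 + 625) - 18465)) = 1/(sqrt(sqrt(621) - 18465)) = 1/(sqrt(3*sqrt(69) - 18465)) = 1/(sqrt(-18465 + 3*sqrt(69))) = 1/sqrt(-18465 + 3*sqrt(69))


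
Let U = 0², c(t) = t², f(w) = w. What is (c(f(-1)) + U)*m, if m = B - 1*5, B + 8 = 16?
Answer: 3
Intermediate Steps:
B = 8 (B = -8 + 16 = 8)
U = 0
m = 3 (m = 8 - 1*5 = 8 - 5 = 3)
(c(f(-1)) + U)*m = ((-1)² + 0)*3 = (1 + 0)*3 = 1*3 = 3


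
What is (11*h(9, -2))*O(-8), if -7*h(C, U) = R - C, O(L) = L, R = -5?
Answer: -176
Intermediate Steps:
h(C, U) = 5/7 + C/7 (h(C, U) = -(-5 - C)/7 = 5/7 + C/7)
(11*h(9, -2))*O(-8) = (11*(5/7 + (1/7)*9))*(-8) = (11*(5/7 + 9/7))*(-8) = (11*2)*(-8) = 22*(-8) = -176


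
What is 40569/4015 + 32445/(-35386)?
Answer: 1305307959/142074790 ≈ 9.1875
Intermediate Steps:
40569/4015 + 32445/(-35386) = 40569*(1/4015) + 32445*(-1/35386) = 40569/4015 - 32445/35386 = 1305307959/142074790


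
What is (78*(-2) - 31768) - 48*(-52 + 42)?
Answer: -31444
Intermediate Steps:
(78*(-2) - 31768) - 48*(-52 + 42) = (-156 - 31768) - 48*(-10) = -31924 + 480 = -31444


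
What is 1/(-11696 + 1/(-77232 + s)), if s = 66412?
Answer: -10820/126550721 ≈ -8.5499e-5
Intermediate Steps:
1/(-11696 + 1/(-77232 + s)) = 1/(-11696 + 1/(-77232 + 66412)) = 1/(-11696 + 1/(-10820)) = 1/(-11696 - 1/10820) = 1/(-126550721/10820) = -10820/126550721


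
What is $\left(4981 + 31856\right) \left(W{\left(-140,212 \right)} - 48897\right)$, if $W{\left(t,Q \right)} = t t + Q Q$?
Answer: $576388539$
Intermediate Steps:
$W{\left(t,Q \right)} = Q^{2} + t^{2}$ ($W{\left(t,Q \right)} = t^{2} + Q^{2} = Q^{2} + t^{2}$)
$\left(4981 + 31856\right) \left(W{\left(-140,212 \right)} - 48897\right) = \left(4981 + 31856\right) \left(\left(212^{2} + \left(-140\right)^{2}\right) - 48897\right) = 36837 \left(\left(44944 + 19600\right) - 48897\right) = 36837 \left(64544 - 48897\right) = 36837 \cdot 15647 = 576388539$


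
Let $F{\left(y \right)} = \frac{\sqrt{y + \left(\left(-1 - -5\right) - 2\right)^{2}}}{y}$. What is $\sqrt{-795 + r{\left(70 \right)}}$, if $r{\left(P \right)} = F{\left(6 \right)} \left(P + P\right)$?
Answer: $\frac{\sqrt{-7155 + 210 \sqrt{10}}}{3} \approx 26.855 i$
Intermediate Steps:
$F{\left(y \right)} = \frac{\sqrt{4 + y}}{y}$ ($F{\left(y \right)} = \frac{\sqrt{y + \left(\left(-1 + 5\right) - 2\right)^{2}}}{y} = \frac{\sqrt{y + \left(4 - 2\right)^{2}}}{y} = \frac{\sqrt{y + 2^{2}}}{y} = \frac{\sqrt{y + 4}}{y} = \frac{\sqrt{4 + y}}{y}$)
$r{\left(P \right)} = \frac{P \sqrt{10}}{3}$ ($r{\left(P \right)} = \frac{\sqrt{4 + 6}}{6} \left(P + P\right) = \frac{\sqrt{10}}{6} \cdot 2 P = \frac{P \sqrt{10}}{3}$)
$\sqrt{-795 + r{\left(70 \right)}} = \sqrt{-795 + \frac{1}{3} \cdot 70 \sqrt{10}} = \sqrt{-795 + \frac{70 \sqrt{10}}{3}}$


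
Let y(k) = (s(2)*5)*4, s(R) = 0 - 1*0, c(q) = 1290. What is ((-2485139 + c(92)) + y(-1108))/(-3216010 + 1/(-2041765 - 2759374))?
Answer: 11925304304011/15440511035391 ≈ 0.77234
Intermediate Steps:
s(R) = 0 (s(R) = 0 + 0 = 0)
y(k) = 0 (y(k) = (0*5)*4 = 0*4 = 0)
((-2485139 + c(92)) + y(-1108))/(-3216010 + 1/(-2041765 - 2759374)) = ((-2485139 + 1290) + 0)/(-3216010 + 1/(-2041765 - 2759374)) = (-2483849 + 0)/(-3216010 + 1/(-4801139)) = -2483849/(-3216010 - 1/4801139) = -2483849/(-15440511035391/4801139) = -2483849*(-4801139/15440511035391) = 11925304304011/15440511035391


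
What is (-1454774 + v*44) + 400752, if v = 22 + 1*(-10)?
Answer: -1053494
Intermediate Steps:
v = 12 (v = 22 - 10 = 12)
(-1454774 + v*44) + 400752 = (-1454774 + 12*44) + 400752 = (-1454774 + 528) + 400752 = -1454246 + 400752 = -1053494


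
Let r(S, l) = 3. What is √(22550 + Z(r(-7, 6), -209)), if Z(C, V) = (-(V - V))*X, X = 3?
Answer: 5*√902 ≈ 150.17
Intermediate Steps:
Z(C, V) = 0 (Z(C, V) = -(V - V)*3 = -1*0*3 = 0*3 = 0)
√(22550 + Z(r(-7, 6), -209)) = √(22550 + 0) = √22550 = 5*√902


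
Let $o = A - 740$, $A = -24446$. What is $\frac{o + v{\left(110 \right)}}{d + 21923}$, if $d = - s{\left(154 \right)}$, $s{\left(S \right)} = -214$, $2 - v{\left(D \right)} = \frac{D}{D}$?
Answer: $- \frac{8395}{7379} \approx -1.1377$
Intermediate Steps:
$v{\left(D \right)} = 1$ ($v{\left(D \right)} = 2 - \frac{D}{D} = 2 - 1 = 1$)
$d = 214$ ($d = \left(-1\right) \left(-214\right) = 214$)
$o = -25186$ ($o = -24446 - 740 = -25186$)
$\frac{o + v{\left(110 \right)}}{d + 21923} = \frac{-25186 + 1}{214 + 21923} = - \frac{25185}{22137} = \left(-25185\right) \frac{1}{22137} = - \frac{8395}{7379}$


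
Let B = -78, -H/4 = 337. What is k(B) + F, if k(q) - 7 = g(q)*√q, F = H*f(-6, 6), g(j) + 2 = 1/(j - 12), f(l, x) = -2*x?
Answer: 16183 - 181*I*√78/90 ≈ 16183.0 - 17.762*I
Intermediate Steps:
H = -1348 (H = -4*337 = -1348)
g(j) = -2 + 1/(-12 + j) (g(j) = -2 + 1/(j - 12) = -2 + 1/(-12 + j))
F = 16176 (F = -(-2696)*6 = -1348*(-12) = 16176)
k(q) = 7 + √q*(25 - 2*q)/(-12 + q) (k(q) = 7 + ((25 - 2*q)/(-12 + q))*√q = 7 + √q*(25 - 2*q)/(-12 + q))
k(B) + F = (-84 + 7*(-78) + √(-78)*(25 - 2*(-78)))/(-12 - 78) + 16176 = (-84 - 546 + (I*√78)*(25 + 156))/(-90) + 16176 = -(-84 - 546 + (I*√78)*181)/90 + 16176 = -(-84 - 546 + 181*I*√78)/90 + 16176 = -(-630 + 181*I*√78)/90 + 16176 = (7 - 181*I*√78/90) + 16176 = 16183 - 181*I*√78/90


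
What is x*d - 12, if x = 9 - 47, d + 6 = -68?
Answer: 2800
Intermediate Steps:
d = -74 (d = -6 - 68 = -74)
x = -38
x*d - 12 = -38*(-74) - 12 = 2812 - 12 = 2800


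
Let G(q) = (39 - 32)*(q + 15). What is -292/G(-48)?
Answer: 292/231 ≈ 1.2641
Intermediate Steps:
G(q) = 105 + 7*q (G(q) = 7*(15 + q) = 105 + 7*q)
-292/G(-48) = -292/(105 + 7*(-48)) = -292/(105 - 336) = -292/(-231) = -292*(-1/231) = 292/231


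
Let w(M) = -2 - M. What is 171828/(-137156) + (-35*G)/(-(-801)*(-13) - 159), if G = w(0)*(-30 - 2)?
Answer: -94333511/90625827 ≈ -1.0409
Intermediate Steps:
G = 64 (G = (-2 - 1*0)*(-30 - 2) = (-2 + 0)*(-32) = -2*(-32) = 64)
171828/(-137156) + (-35*G)/(-(-801)*(-13) - 159) = 171828/(-137156) + (-35*64)/(-(-801)*(-13) - 159) = 171828*(-1/137156) - 2240/(-267*39 - 159) = -42957/34289 - 2240/(-10413 - 159) = -42957/34289 - 2240/(-10572) = -42957/34289 - 2240*(-1/10572) = -42957/34289 + 560/2643 = -94333511/90625827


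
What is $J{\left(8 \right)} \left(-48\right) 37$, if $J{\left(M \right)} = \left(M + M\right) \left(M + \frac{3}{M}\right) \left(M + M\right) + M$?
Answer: $-3821952$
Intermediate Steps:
$J{\left(M \right)} = M + 4 M^{2} \left(M + \frac{3}{M}\right)$ ($J{\left(M \right)} = 2 M \left(M + \frac{3}{M}\right) 2 M + M = 4 M^{2} \left(M + \frac{3}{M}\right) + M = M + 4 M^{2} \left(M + \frac{3}{M}\right)$)
$J{\left(8 \right)} \left(-48\right) 37 = 8 \left(13 + 4 \cdot 8^{2}\right) \left(-48\right) 37 = 8 \left(13 + 4 \cdot 64\right) \left(-48\right) 37 = 8 \left(13 + 256\right) \left(-48\right) 37 = 8 \cdot 269 \left(-48\right) 37 = 2152 \left(-48\right) 37 = \left(-103296\right) 37 = -3821952$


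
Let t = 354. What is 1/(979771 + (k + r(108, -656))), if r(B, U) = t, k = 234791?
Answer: 1/1214916 ≈ 8.2310e-7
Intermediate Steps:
r(B, U) = 354
1/(979771 + (k + r(108, -656))) = 1/(979771 + (234791 + 354)) = 1/(979771 + 235145) = 1/1214916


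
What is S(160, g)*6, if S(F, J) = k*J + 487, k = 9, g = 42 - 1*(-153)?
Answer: 13452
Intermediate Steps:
g = 195 (g = 42 + 153 = 195)
S(F, J) = 487 + 9*J (S(F, J) = 9*J + 487 = 487 + 9*J)
S(160, g)*6 = (487 + 9*195)*6 = (487 + 1755)*6 = 2242*6 = 13452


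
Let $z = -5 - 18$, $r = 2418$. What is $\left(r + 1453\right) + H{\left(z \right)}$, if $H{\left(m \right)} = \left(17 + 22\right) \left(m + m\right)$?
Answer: $2077$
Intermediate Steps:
$z = -23$ ($z = -5 - 18 = -23$)
$H{\left(m \right)} = 78 m$ ($H{\left(m \right)} = 39 \cdot 2 m = 78 m$)
$\left(r + 1453\right) + H{\left(z \right)} = \left(2418 + 1453\right) + 78 \left(-23\right) = 3871 - 1794 = 2077$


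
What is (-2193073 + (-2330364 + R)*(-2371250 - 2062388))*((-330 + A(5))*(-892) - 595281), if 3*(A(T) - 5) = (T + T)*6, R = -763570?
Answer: -4433745655534635999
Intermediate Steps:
A(T) = 5 + 4*T (A(T) = 5 + ((T + T)*6)/3 = 5 + ((2*T)*6)/3 = 5 + (12*T)/3 = 5 + 4*T)
(-2193073 + (-2330364 + R)*(-2371250 - 2062388))*((-330 + A(5))*(-892) - 595281) = (-2193073 + (-2330364 - 763570)*(-2371250 - 2062388))*((-330 + (5 + 4*5))*(-892) - 595281) = (-2193073 - 3093934*(-4433638))*((-330 + (5 + 20))*(-892) - 595281) = (-2193073 + 13717383351892)*((-330 + 25)*(-892) - 595281) = 13717381158819*(-305*(-892) - 595281) = 13717381158819*(272060 - 595281) = 13717381158819*(-323221) = -4433745655534635999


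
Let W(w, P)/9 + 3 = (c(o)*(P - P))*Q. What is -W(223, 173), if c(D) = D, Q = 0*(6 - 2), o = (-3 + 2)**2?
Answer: 27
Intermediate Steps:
o = 1 (o = (-1)**2 = 1)
Q = 0 (Q = 0*4 = 0)
W(w, P) = -27 (W(w, P) = -27 + 9*((1*(P - P))*0) = -27 + 9*((1*0)*0) = -27 + 9*(0*0) = -27 + 9*0 = -27 + 0 = -27)
-W(223, 173) = -1*(-27) = 27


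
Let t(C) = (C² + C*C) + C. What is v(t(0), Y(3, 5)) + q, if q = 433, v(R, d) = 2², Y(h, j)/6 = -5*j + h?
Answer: 437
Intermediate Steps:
t(C) = C + 2*C² (t(C) = (C² + C²) + C = 2*C² + C = C + 2*C²)
Y(h, j) = -30*j + 6*h (Y(h, j) = 6*(-5*j + h) = 6*(h - 5*j) = -30*j + 6*h)
v(R, d) = 4
v(t(0), Y(3, 5)) + q = 4 + 433 = 437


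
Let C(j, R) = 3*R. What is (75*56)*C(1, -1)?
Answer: -12600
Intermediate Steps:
(75*56)*C(1, -1) = (75*56)*(3*(-1)) = 4200*(-3) = -12600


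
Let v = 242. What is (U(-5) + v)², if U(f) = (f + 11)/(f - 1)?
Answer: 58081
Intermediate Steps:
U(f) = (11 + f)/(-1 + f)
(U(-5) + v)² = ((11 - 5)/(-1 - 5) + 242)² = (6/(-6) + 242)² = (-⅙*6 + 242)² = (-1 + 242)² = 241² = 58081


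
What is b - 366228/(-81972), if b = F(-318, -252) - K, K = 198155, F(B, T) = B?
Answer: -150637616/759 ≈ -1.9847e+5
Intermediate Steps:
b = -198473 (b = -318 - 1*198155 = -318 - 198155 = -198473)
b - 366228/(-81972) = -198473 - 366228/(-81972) = -198473 - 366228*(-1)/81972 = -198473 - 1*(-3391/759) = -198473 + 3391/759 = -150637616/759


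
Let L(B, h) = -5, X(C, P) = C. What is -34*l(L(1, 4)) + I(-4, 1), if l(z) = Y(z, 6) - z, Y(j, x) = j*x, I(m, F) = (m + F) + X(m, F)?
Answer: 843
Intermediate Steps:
I(m, F) = F + 2*m (I(m, F) = (m + F) + m = (F + m) + m = F + 2*m)
l(z) = 5*z (l(z) = z*6 - z = 6*z - z = 5*z)
-34*l(L(1, 4)) + I(-4, 1) = -170*(-5) + (1 + 2*(-4)) = -34*(-25) + (1 - 8) = 850 - 7 = 843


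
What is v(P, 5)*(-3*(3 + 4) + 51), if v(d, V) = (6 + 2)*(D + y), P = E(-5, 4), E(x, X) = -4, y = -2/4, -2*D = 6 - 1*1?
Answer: -720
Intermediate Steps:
D = -5/2 (D = -(6 - 1*1)/2 = -(6 - 1)/2 = -½*5 = -5/2 ≈ -2.5000)
y = -½ (y = -2*¼ = -½ ≈ -0.50000)
P = -4
v(d, V) = -24 (v(d, V) = (6 + 2)*(-5/2 - ½) = 8*(-3) = -24)
v(P, 5)*(-3*(3 + 4) + 51) = -24*(-3*(3 + 4) + 51) = -24*(-3*7 + 51) = -24*(-21 + 51) = -24*30 = -720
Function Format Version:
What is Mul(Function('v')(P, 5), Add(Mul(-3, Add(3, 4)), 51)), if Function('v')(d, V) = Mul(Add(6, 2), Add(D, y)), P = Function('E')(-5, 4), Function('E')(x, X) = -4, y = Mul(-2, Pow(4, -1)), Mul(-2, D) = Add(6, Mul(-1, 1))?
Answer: -720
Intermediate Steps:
D = Rational(-5, 2) (D = Mul(Rational(-1, 2), Add(6, Mul(-1, 1))) = Mul(Rational(-1, 2), Add(6, -1)) = Mul(Rational(-1, 2), 5) = Rational(-5, 2) ≈ -2.5000)
y = Rational(-1, 2) (y = Mul(-2, Rational(1, 4)) = Rational(-1, 2) ≈ -0.50000)
P = -4
Function('v')(d, V) = -24 (Function('v')(d, V) = Mul(Add(6, 2), Add(Rational(-5, 2), Rational(-1, 2))) = Mul(8, -3) = -24)
Mul(Function('v')(P, 5), Add(Mul(-3, Add(3, 4)), 51)) = Mul(-24, Add(Mul(-3, Add(3, 4)), 51)) = Mul(-24, Add(Mul(-3, 7), 51)) = Mul(-24, Add(-21, 51)) = Mul(-24, 30) = -720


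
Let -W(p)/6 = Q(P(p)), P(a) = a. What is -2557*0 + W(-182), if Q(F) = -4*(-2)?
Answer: -48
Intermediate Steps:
Q(F) = 8
W(p) = -48 (W(p) = -6*8 = -48)
-2557*0 + W(-182) = -2557*0 - 48 = 0 - 48 = -48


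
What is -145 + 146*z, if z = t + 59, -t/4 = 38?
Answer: -13723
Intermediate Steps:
t = -152 (t = -4*38 = -152)
z = -93 (z = -152 + 59 = -93)
-145 + 146*z = -145 + 146*(-93) = -145 - 13578 = -13723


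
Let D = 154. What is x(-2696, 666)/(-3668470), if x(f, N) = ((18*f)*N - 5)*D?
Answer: 2488613281/1834235 ≈ 1356.8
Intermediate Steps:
x(f, N) = -770 + 2772*N*f (x(f, N) = ((18*f)*N - 5)*154 = (18*N*f - 5)*154 = (-5 + 18*N*f)*154 = -770 + 2772*N*f)
x(-2696, 666)/(-3668470) = (-770 + 2772*666*(-2696))/(-3668470) = (-770 - 4977225792)*(-1/3668470) = -4977226562*(-1/3668470) = 2488613281/1834235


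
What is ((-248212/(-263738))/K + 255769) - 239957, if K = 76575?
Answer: 159667499613206/10097868675 ≈ 15812.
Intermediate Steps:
((-248212/(-263738))/K + 255769) - 239957 = (-248212/(-263738)/76575 + 255769) - 239957 = (-248212*(-1/263738)*(1/76575) + 255769) - 239957 = ((124106/131869)*(1/76575) + 255769) - 239957 = (124106/10097868675 + 255769) - 239957 = 2582721773260181/10097868675 - 239957 = 159667499613206/10097868675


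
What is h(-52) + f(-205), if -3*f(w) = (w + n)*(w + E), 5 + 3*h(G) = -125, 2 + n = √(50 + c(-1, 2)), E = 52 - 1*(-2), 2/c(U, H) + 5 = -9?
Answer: -31387/3 + 151*√2443/21 ≈ -10107.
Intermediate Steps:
c(U, H) = -⅐ (c(U, H) = 2/(-5 - 9) = 2/(-14) = 2*(-1/14) = -⅐)
E = 54 (E = 52 + 2 = 54)
n = -2 + √2443/7 (n = -2 + √(50 - ⅐) = -2 + √(349/7) = -2 + √2443/7 ≈ 5.0610)
h(G) = -130/3 (h(G) = -5/3 + (⅓)*(-125) = -5/3 - 125/3 = -130/3)
f(w) = -(54 + w)*(-2 + w + √2443/7)/3 (f(w) = -(w + (-2 + √2443/7))*(w + 54)/3 = -(-2 + w + √2443/7)*(54 + w)/3 = -(54 + w)*(-2 + w + √2443/7)/3)
h(-52) + f(-205) = -130/3 + (36 - 52/3*(-205) - 18*√2443/7 - ⅓*(-205)² - 1/21*(-205)*√2443) = -130/3 + (36 + 10660/3 - 18*√2443/7 - ⅓*42025 + 205*√2443/21) = -130/3 + (36 + 10660/3 - 18*√2443/7 - 42025/3 + 205*√2443/21) = -130/3 + (-10419 + 151*√2443/21) = -31387/3 + 151*√2443/21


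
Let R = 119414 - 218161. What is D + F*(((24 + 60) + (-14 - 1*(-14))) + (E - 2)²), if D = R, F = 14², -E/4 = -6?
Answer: 12581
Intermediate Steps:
E = 24 (E = -4*(-6) = 24)
F = 196
R = -98747
D = -98747
D + F*(((24 + 60) + (-14 - 1*(-14))) + (E - 2)²) = -98747 + 196*(((24 + 60) + (-14 - 1*(-14))) + (24 - 2)²) = -98747 + 196*((84 + (-14 + 14)) + 22²) = -98747 + 196*((84 + 0) + 484) = -98747 + 196*(84 + 484) = -98747 + 196*568 = -98747 + 111328 = 12581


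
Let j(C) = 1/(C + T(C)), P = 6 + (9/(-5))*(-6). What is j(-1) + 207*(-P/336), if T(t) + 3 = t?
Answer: -211/20 ≈ -10.550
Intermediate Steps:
P = 84/5 (P = 6 + (9*(-⅕))*(-6) = 6 - 9/5*(-6) = 6 + 54/5 = 84/5 ≈ 16.800)
T(t) = -3 + t
j(C) = 1/(-3 + 2*C) (j(C) = 1/(C + (-3 + C)) = 1/(-3 + 2*C))
j(-1) + 207*(-P/336) = 1/(-3 + 2*(-1)) + 207*(-84/(5*336)) = 1/(-3 - 2) + 207*(-84/(5*336)) = 1/(-5) + 207*(-1*1/20) = -⅕ + 207*(-1/20) = -⅕ - 207/20 = -211/20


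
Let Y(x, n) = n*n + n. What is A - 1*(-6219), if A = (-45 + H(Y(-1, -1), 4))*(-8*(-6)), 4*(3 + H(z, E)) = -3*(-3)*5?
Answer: 4455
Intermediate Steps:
Y(x, n) = n + n² (Y(x, n) = n² + n = n + n²)
H(z, E) = 33/4 (H(z, E) = -3 + (-3*(-3)*5)/4 = -3 + (9*5)/4 = -3 + (¼)*45 = -3 + 45/4 = 33/4)
A = -1764 (A = (-45 + 33/4)*(-8*(-6)) = -147/4*48 = -1764)
A - 1*(-6219) = -1764 - 1*(-6219) = -1764 + 6219 = 4455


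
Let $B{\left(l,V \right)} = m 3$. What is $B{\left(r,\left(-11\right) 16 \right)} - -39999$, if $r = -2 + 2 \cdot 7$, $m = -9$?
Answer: $39972$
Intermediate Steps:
$r = 12$ ($r = -2 + 14 = 12$)
$B{\left(l,V \right)} = -27$ ($B{\left(l,V \right)} = \left(-9\right) 3 = -27$)
$B{\left(r,\left(-11\right) 16 \right)} - -39999 = -27 - -39999 = -27 + 39999 = 39972$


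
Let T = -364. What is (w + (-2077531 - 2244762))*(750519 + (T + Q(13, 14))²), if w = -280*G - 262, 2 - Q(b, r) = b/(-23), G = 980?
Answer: -2142781024566600/529 ≈ -4.0506e+12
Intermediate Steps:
Q(b, r) = 2 + b/23 (Q(b, r) = 2 - b/(-23) = 2 - b*(-1)/23 = 2 - (-1)*b/23 = 2 + b/23)
w = -274662 (w = -280*980 - 262 = -274400 - 262 = -274662)
(w + (-2077531 - 2244762))*(750519 + (T + Q(13, 14))²) = (-274662 + (-2077531 - 2244762))*(750519 + (-364 + (2 + (1/23)*13))²) = (-274662 - 4322293)*(750519 + (-364 + (2 + 13/23))²) = -4596955*(750519 + (-364 + 59/23)²) = -4596955*(750519 + (-8313/23)²) = -4596955*(750519 + 69105969/529) = -4596955*466130520/529 = -2142781024566600/529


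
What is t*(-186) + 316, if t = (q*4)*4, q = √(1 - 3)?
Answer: 316 - 2976*I*√2 ≈ 316.0 - 4208.7*I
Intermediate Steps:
q = I*√2 (q = √(-2) = I*√2 ≈ 1.4142*I)
t = 16*I*√2 (t = ((I*√2)*4)*4 = (4*I*√2)*4 = 16*I*√2 ≈ 22.627*I)
t*(-186) + 316 = (16*I*√2)*(-186) + 316 = -2976*I*√2 + 316 = 316 - 2976*I*√2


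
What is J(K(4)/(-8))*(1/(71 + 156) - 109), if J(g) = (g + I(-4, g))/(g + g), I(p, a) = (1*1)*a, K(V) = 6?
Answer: -24742/227 ≈ -109.00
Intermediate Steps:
I(p, a) = a (I(p, a) = 1*a = a)
J(g) = 1 (J(g) = (g + g)/(g + g) = (2*g)/((2*g)) = (2*g)*(1/(2*g)) = 1)
J(K(4)/(-8))*(1/(71 + 156) - 109) = 1*(1/(71 + 156) - 109) = 1*(1/227 - 109) = 1*(-24742/227) = -24742/227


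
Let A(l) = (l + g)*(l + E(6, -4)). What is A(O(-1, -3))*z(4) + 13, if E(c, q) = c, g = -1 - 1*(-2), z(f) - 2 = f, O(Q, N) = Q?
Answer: 13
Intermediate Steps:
z(f) = 2 + f
g = 1 (g = -1 + 2 = 1)
A(l) = (1 + l)*(6 + l) (A(l) = (l + 1)*(l + 6) = (1 + l)*(6 + l))
A(O(-1, -3))*z(4) + 13 = (6 + (-1)**2 + 7*(-1))*(2 + 4) + 13 = (6 + 1 - 7)*6 + 13 = 0*6 + 13 = 0 + 13 = 13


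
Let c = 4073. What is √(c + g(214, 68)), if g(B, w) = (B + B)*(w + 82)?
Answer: √68273 ≈ 261.29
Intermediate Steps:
g(B, w) = 2*B*(82 + w) (g(B, w) = (2*B)*(82 + w) = 2*B*(82 + w))
√(c + g(214, 68)) = √(4073 + 2*214*(82 + 68)) = √(4073 + 2*214*150) = √(4073 + 64200) = √68273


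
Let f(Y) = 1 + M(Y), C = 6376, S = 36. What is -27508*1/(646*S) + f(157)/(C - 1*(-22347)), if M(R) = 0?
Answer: -197522257/166995522 ≈ -1.1828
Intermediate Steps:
f(Y) = 1 (f(Y) = 1 + 0 = 1)
-27508*1/(646*S) + f(157)/(C - 1*(-22347)) = -27508/(-34*36*(-19)) + 1/(6376 - 1*(-22347)) = -27508/((-1224*(-19))) + 1/(6376 + 22347) = -27508/23256 + 1/28723 = -27508*1/23256 + 1*(1/28723) = -6877/5814 + 1/28723 = -197522257/166995522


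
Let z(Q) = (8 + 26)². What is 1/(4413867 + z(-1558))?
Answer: 1/4415023 ≈ 2.2650e-7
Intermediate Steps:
z(Q) = 1156 (z(Q) = 34² = 1156)
1/(4413867 + z(-1558)) = 1/(4413867 + 1156) = 1/4415023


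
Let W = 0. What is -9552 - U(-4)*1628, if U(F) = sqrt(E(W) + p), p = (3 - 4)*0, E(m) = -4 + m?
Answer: -9552 - 3256*I ≈ -9552.0 - 3256.0*I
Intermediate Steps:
p = 0 (p = -1*0 = 0)
U(F) = 2*I (U(F) = sqrt((-4 + 0) + 0) = sqrt(-4 + 0) = sqrt(-4) = 2*I)
-9552 - U(-4)*1628 = -9552 - 2*I*1628 = -9552 - 3256*I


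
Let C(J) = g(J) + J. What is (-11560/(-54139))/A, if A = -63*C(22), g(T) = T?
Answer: -2890/37518327 ≈ -7.7029e-5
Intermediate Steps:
C(J) = 2*J (C(J) = J + J = 2*J)
A = -2772 (A = -126*22 = -63*44 = -2772)
(-11560/(-54139))/A = -11560/(-54139)/(-2772) = -11560*(-1/54139)*(-1/2772) = (11560/54139)*(-1/2772) = -2890/37518327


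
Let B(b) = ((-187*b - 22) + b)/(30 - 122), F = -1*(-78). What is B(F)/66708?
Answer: 7265/3068568 ≈ 0.0023676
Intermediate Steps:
F = 78
B(b) = 11/46 + 93*b/46 (B(b) = ((-22 - 187*b) + b)/(-92) = (-22 - 186*b)*(-1/92) = 11/46 + 93*b/46)
B(F)/66708 = (11/46 + (93/46)*78)/66708 = (11/46 + 3627/23)*(1/66708) = (7265/46)*(1/66708) = 7265/3068568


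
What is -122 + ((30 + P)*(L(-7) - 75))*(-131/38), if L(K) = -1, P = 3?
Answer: 8524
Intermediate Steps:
-122 + ((30 + P)*(L(-7) - 75))*(-131/38) = -122 + ((30 + 3)*(-1 - 75))*(-131/38) = -122 + (33*(-76))*(-131*1/38) = -122 - 2508*(-131/38) = -122 + 8646 = 8524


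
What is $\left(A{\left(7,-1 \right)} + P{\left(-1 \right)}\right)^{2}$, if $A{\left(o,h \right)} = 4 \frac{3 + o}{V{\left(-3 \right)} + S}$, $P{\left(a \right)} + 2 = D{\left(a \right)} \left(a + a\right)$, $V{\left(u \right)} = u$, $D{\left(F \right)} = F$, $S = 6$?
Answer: $\frac{1600}{9} \approx 177.78$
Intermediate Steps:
$P{\left(a \right)} = -2 + 2 a^{2}$ ($P{\left(a \right)} = -2 + a \left(a + a\right) = -2 + a 2 a = -2 + 2 a^{2}$)
$A{\left(o,h \right)} = 4 + \frac{4 o}{3}$ ($A{\left(o,h \right)} = 4 \frac{3 + o}{-3 + 6} = 4 \frac{3 + o}{3} = 4 \left(3 + o\right) \frac{1}{3} = 4 \left(1 + \frac{o}{3}\right) = 4 + \frac{4 o}{3}$)
$\left(A{\left(7,-1 \right)} + P{\left(-1 \right)}\right)^{2} = \left(\left(4 + \frac{4}{3} \cdot 7\right) - \left(2 - 2 \left(-1\right)^{2}\right)\right)^{2} = \left(\left(4 + \frac{28}{3}\right) + \left(-2 + 2 \cdot 1\right)\right)^{2} = \left(\frac{40}{3} + \left(-2 + 2\right)\right)^{2} = \left(\frac{40}{3} + 0\right)^{2} = \left(\frac{40}{3}\right)^{2} = \frac{1600}{9}$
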